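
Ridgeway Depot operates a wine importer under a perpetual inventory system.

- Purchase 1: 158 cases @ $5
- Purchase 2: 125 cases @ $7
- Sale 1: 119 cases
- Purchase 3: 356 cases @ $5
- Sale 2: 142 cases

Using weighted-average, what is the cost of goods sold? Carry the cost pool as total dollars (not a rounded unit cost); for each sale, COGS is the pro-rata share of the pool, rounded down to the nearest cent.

After Purchase 1: 158 on hand, pool $790.00 (≈ $5.0000 each)
After Purchase 2: 283 on hand, pool $1,665.00 (≈ $5.8834 each)
Sale 1, sell 119: 119/283 × $1,665.00 → $700.12
After Purchase 3: 520 on hand, pool $2,744.88 (≈ $5.2786 each)
Sale 2, sell 142: 142/520 × $2,744.88 → $749.56
Total COGS = $700.12 + $749.56 = $1,449.68
Ending inventory (cost pool remaining) = $1,995.32

COGS = $1,449.68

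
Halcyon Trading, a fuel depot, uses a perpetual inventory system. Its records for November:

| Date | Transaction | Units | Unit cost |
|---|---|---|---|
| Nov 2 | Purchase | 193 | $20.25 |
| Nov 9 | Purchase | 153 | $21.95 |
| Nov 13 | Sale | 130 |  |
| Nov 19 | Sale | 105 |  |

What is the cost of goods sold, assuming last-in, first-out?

COGS = $5,018.85

Nov 13, 130 sold [LIFO — newest first]: 130 @ $21.95 = $2,853.50
Nov 19, 105 sold [LIFO — newest first]: 23 @ $21.95 + 82 @ $20.25 = $2,165.35
Total COGS = $2,853.50 + $2,165.35 = $5,018.85
Ending inventory: 111 @ $20.25 = $2,247.75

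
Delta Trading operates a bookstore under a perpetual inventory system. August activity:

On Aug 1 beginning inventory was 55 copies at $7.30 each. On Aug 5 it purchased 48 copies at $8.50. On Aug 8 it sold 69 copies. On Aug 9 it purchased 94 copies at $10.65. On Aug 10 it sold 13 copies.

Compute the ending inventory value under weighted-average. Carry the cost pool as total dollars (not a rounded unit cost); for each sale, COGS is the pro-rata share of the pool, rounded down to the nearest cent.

After Aug 1: 55 on hand, pool $401.50 (≈ $7.3000 each)
After Aug 5: 103 on hand, pool $809.50 (≈ $7.8592 each)
Aug 8, sell 69: 69/103 × $809.50 → $542.28
After Aug 9: 128 on hand, pool $1,268.32 (≈ $9.9087 each)
Aug 10, sell 13: 13/128 × $1,268.32 → $128.81
Total COGS = $542.28 + $128.81 = $671.09
Ending inventory (cost pool remaining) = $1,139.51
Check: goods available $1,810.60 = COGS $671.09 + ending $1,139.51

Ending inventory = $1,139.51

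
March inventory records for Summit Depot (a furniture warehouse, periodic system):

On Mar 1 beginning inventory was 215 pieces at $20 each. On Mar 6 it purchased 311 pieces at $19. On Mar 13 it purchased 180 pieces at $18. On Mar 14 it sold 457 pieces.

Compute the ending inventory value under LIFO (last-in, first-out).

Ending inventory = $4,946

Mar 14, 457 sold [LIFO — newest first]: 180 @ $18 + 277 @ $19 = $8,503
Ending inventory: 215 @ $20 + 34 @ $19 = $4,946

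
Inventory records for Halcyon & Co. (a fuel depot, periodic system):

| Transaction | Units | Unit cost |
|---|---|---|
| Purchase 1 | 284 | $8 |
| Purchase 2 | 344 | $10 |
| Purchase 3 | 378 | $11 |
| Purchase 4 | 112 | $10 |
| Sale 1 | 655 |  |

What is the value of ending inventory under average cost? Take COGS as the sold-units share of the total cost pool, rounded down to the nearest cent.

Ending inventory = $4,551.32

Sale 1, sell 655: 655/1118 × $10,990.00 → $6,438.68
Ending inventory (cost pool remaining) = $4,551.32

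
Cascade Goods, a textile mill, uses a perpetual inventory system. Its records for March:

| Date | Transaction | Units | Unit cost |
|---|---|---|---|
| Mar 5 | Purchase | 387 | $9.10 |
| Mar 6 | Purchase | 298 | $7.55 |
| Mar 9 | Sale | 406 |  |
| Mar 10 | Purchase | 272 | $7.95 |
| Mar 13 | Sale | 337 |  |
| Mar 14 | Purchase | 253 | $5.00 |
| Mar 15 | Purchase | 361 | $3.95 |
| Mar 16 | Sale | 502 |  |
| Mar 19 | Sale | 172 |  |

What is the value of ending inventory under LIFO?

Mar 9, 406 sold [LIFO — newest first]: 298 @ $7.55 + 108 @ $9.10 = $3,232.70
Mar 13, 337 sold [LIFO — newest first]: 272 @ $7.95 + 65 @ $9.10 = $2,753.90
Mar 16, 502 sold [LIFO — newest first]: 361 @ $3.95 + 141 @ $5.00 = $2,130.95
Mar 19, 172 sold [LIFO — newest first]: 112 @ $5.00 + 60 @ $9.10 = $1,106.00
Total COGS = $3,232.70 + $2,753.90 + $2,130.95 + $1,106.00 = $9,223.55
Ending inventory: 154 @ $9.10 = $1,401.40

Ending inventory = $1,401.40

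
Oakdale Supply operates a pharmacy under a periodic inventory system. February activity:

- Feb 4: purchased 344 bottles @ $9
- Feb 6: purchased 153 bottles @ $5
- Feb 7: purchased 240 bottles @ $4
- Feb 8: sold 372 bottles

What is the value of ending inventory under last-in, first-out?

Feb 8, 372 sold [LIFO — newest first]: 240 @ $4 + 132 @ $5 = $1,620
Ending inventory: 344 @ $9 + 21 @ $5 = $3,201
Check: goods available $4,821 = COGS $1,620 + ending $3,201

Ending inventory = $3,201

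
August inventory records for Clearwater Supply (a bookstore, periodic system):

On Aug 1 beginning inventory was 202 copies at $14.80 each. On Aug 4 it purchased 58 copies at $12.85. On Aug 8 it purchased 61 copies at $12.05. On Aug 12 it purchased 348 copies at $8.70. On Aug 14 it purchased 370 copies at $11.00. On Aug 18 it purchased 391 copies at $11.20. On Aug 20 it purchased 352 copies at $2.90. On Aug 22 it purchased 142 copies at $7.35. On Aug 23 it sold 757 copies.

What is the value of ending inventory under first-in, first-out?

Ending inventory = $9,545.70

Aug 23, 757 sold [FIFO — oldest first]: 202 @ $14.80 + 58 @ $12.85 + 61 @ $12.05 + 348 @ $8.70 + 88 @ $11.00 = $8,465.55
Ending inventory: 282 @ $11.00 + 391 @ $11.20 + 352 @ $2.90 + 142 @ $7.35 = $9,545.70
Check: goods available $18,011.25 = COGS $8,465.55 + ending $9,545.70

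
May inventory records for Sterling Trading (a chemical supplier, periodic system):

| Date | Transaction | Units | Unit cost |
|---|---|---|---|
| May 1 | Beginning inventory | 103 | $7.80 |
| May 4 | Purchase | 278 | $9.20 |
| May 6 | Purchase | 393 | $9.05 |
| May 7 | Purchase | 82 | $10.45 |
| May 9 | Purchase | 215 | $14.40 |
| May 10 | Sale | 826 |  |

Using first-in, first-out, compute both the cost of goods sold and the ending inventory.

May 10, 826 sold [FIFO — oldest first]: 103 @ $7.80 + 278 @ $9.20 + 393 @ $9.05 + 52 @ $10.45 = $7,461.05
Ending inventory: 30 @ $10.45 + 215 @ $14.40 = $3,409.50

COGS = $7,461.05; ending inventory = $3,409.50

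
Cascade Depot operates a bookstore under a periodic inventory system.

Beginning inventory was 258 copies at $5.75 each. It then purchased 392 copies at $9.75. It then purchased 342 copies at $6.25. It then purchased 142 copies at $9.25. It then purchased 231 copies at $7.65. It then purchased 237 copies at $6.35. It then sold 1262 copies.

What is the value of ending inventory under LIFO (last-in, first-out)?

Sale 1 (1262) [LIFO — newest first]: 237 @ $6.35 + 231 @ $7.65 + 142 @ $9.25 + 342 @ $6.25 + 310 @ $9.75 = $9,745.60
Ending inventory: 258 @ $5.75 + 82 @ $9.75 = $2,283.00

Ending inventory = $2,283.00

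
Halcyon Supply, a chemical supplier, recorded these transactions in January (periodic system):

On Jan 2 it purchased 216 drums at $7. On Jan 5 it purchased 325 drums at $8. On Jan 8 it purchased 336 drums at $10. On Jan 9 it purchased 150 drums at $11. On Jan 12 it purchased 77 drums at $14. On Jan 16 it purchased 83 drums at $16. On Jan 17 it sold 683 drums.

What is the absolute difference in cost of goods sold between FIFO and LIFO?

FIFO COGS: 216 @ $7 + 325 @ $8 + 142 @ $10 = $5,532
LIFO COGS: 83 @ $16 + 77 @ $14 + 150 @ $11 + 336 @ $10 + 37 @ $8 = $7,712
Difference = |$5,532 − $7,712| = $2,180

$2,180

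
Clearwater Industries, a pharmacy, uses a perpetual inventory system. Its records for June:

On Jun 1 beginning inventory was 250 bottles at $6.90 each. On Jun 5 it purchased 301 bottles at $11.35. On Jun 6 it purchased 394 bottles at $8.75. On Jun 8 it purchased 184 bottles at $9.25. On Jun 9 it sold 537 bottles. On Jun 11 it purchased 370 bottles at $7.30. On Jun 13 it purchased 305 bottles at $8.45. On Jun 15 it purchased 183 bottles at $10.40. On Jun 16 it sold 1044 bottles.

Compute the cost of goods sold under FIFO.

COGS = $13,684.75

Jun 9, 537 sold [FIFO — oldest first]: 250 @ $6.90 + 287 @ $11.35 = $4,982.45
Jun 16, 1044 sold [FIFO — oldest first]: 14 @ $11.35 + 394 @ $8.75 + 184 @ $9.25 + 370 @ $7.30 + 82 @ $8.45 = $8,702.30
Total COGS = $4,982.45 + $8,702.30 = $13,684.75
Ending inventory: 223 @ $8.45 + 183 @ $10.40 = $3,787.55
Check: goods available $17,472.30 = COGS $13,684.75 + ending $3,787.55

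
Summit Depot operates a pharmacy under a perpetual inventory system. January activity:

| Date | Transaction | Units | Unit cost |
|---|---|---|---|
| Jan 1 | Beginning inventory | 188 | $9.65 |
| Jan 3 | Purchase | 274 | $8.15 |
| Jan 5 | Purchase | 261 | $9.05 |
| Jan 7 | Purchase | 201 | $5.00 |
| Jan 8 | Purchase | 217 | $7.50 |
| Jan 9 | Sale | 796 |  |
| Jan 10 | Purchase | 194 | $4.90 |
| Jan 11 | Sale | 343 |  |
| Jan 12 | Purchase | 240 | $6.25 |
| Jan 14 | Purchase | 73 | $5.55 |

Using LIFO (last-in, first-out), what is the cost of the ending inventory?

Jan 9, 796 sold [LIFO — newest first]: 217 @ $7.50 + 201 @ $5.00 + 261 @ $9.05 + 117 @ $8.15 = $5,948.10
Jan 11, 343 sold [LIFO — newest first]: 194 @ $4.90 + 149 @ $8.15 = $2,164.95
Total COGS = $5,948.10 + $2,164.95 = $8,113.05
Ending inventory: 188 @ $9.65 + 8 @ $8.15 + 240 @ $6.25 + 73 @ $5.55 = $3,784.55

Ending inventory = $3,784.55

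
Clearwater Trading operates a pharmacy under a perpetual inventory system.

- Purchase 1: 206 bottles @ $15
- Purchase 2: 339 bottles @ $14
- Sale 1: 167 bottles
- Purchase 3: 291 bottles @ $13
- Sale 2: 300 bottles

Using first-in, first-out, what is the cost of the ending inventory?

Sale 1 (167) [FIFO — oldest first]: 167 @ $15 = $2,505
Sale 2 (300) [FIFO — oldest first]: 39 @ $15 + 261 @ $14 = $4,239
Total COGS = $2,505 + $4,239 = $6,744
Ending inventory: 78 @ $14 + 291 @ $13 = $4,875
Check: goods available $11,619 = COGS $6,744 + ending $4,875

Ending inventory = $4,875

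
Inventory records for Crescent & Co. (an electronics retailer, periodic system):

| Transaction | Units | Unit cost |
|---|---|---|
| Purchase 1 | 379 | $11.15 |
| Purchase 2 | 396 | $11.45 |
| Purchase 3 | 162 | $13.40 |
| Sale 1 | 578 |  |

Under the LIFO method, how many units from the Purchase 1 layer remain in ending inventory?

359

Sale 1 (578) [LIFO — newest first]: 162 @ $13.40 + 396 @ $11.45 + 20 @ $11.15 = $6,928.00
Ending inventory: 359 @ $11.15 = $4,002.85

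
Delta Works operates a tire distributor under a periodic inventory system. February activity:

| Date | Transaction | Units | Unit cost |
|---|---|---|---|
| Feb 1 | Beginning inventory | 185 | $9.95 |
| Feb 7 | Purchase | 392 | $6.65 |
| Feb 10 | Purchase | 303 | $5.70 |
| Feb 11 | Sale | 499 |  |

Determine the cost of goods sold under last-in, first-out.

COGS = $3,030.50

Feb 11, 499 sold [LIFO — newest first]: 303 @ $5.70 + 196 @ $6.65 = $3,030.50
Ending inventory: 185 @ $9.95 + 196 @ $6.65 = $3,144.15
Check: goods available $6,174.65 = COGS $3,030.50 + ending $3,144.15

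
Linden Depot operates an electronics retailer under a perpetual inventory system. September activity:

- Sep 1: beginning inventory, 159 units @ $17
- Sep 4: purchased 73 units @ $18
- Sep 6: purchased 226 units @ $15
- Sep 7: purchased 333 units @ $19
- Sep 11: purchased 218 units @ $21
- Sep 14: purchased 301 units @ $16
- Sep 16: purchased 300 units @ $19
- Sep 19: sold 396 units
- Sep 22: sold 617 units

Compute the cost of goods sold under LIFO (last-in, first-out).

COGS = $18,780

Sep 19, 396 sold [LIFO — newest first]: 300 @ $19 + 96 @ $16 = $7,236
Sep 22, 617 sold [LIFO — newest first]: 205 @ $16 + 218 @ $21 + 194 @ $19 = $11,544
Total COGS = $7,236 + $11,544 = $18,780
Ending inventory: 159 @ $17 + 73 @ $18 + 226 @ $15 + 139 @ $19 = $10,048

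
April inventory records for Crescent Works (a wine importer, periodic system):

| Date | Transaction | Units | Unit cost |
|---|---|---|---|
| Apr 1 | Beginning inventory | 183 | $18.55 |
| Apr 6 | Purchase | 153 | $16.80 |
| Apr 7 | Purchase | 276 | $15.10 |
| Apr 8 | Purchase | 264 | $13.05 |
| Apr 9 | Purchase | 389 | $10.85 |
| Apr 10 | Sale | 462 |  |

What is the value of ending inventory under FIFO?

Ending inventory = $9,930.85

Apr 10, 462 sold [FIFO — oldest first]: 183 @ $18.55 + 153 @ $16.80 + 126 @ $15.10 = $7,867.65
Ending inventory: 150 @ $15.10 + 264 @ $13.05 + 389 @ $10.85 = $9,930.85
Check: goods available $17,798.50 = COGS $7,867.65 + ending $9,930.85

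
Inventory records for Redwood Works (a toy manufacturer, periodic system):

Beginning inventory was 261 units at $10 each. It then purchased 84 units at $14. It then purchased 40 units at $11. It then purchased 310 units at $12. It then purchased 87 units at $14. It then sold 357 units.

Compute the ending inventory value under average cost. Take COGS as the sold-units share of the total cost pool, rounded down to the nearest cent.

Ending inventory = $4,980.44

Sale 1, sell 357: 357/782 × $9,164.00 → $4,183.56
Ending inventory (cost pool remaining) = $4,980.44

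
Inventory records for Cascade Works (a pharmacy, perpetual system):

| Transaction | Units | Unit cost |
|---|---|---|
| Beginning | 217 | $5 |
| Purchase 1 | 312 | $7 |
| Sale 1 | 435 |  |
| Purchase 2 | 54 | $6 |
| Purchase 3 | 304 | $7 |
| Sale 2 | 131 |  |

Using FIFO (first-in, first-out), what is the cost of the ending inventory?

Sale 1 (435) [FIFO — oldest first]: 217 @ $5 + 218 @ $7 = $2,611
Sale 2 (131) [FIFO — oldest first]: 94 @ $7 + 37 @ $6 = $880
Total COGS = $2,611 + $880 = $3,491
Ending inventory: 17 @ $6 + 304 @ $7 = $2,230

Ending inventory = $2,230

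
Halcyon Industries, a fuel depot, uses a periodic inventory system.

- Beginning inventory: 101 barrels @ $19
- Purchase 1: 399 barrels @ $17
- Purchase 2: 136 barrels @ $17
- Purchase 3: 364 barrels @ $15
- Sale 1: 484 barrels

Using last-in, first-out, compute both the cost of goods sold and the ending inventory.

Sale 1 (484) [LIFO — newest first]: 364 @ $15 + 120 @ $17 = $7,500
Ending inventory: 101 @ $19 + 399 @ $17 + 16 @ $17 = $8,974

COGS = $7,500; ending inventory = $8,974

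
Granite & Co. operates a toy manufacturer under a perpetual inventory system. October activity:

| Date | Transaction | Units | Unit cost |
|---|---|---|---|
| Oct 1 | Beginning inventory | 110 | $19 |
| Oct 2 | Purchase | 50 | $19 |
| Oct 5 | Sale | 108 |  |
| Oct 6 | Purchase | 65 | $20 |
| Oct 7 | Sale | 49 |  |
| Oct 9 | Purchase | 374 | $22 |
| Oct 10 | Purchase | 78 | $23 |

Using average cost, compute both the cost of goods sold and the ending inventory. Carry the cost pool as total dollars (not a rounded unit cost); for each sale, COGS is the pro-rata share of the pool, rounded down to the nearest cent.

After Oct 1: 110 on hand, pool $2,090.00 (≈ $19.0000 each)
After Oct 2: 160 on hand, pool $3,040.00 (≈ $19.0000 each)
Oct 5, sell 108: 108/160 × $3,040.00 → $2,052.00
After Oct 6: 117 on hand, pool $2,288.00 (≈ $19.5556 each)
Oct 7, sell 49: 49/117 × $2,288.00 → $958.22
After Oct 9: 442 on hand, pool $9,557.78 (≈ $21.6239 each)
After Oct 10: 520 on hand, pool $11,351.78 (≈ $21.8303 each)
Total COGS = $2,052.00 + $958.22 = $3,010.22
Ending inventory (cost pool remaining) = $11,351.78

COGS = $3,010.22; ending inventory = $11,351.78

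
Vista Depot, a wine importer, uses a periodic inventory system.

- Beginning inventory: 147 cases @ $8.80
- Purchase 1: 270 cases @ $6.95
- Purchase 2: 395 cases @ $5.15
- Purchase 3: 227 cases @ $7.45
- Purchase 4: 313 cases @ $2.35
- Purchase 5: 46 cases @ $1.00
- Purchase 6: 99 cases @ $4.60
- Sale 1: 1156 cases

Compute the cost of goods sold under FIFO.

COGS = $7,170.45

Sale 1 (1156) [FIFO — oldest first]: 147 @ $8.80 + 270 @ $6.95 + 395 @ $5.15 + 227 @ $7.45 + 117 @ $2.35 = $7,170.45
Ending inventory: 196 @ $2.35 + 46 @ $1.00 + 99 @ $4.60 = $962.00
Check: goods available $8,132.45 = COGS $7,170.45 + ending $962.00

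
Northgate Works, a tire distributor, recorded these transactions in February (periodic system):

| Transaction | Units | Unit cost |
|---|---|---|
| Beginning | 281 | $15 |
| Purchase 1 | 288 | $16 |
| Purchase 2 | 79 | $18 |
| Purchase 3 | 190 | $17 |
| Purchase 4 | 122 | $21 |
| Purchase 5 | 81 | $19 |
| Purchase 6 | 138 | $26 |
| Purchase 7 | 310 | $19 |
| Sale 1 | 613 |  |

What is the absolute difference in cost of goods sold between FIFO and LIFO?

FIFO COGS: 281 @ $15 + 288 @ $16 + 44 @ $18 = $9,615
LIFO COGS: 310 @ $19 + 138 @ $26 + 81 @ $19 + 84 @ $21 = $12,781
Difference = |$9,615 − $12,781| = $3,166

$3,166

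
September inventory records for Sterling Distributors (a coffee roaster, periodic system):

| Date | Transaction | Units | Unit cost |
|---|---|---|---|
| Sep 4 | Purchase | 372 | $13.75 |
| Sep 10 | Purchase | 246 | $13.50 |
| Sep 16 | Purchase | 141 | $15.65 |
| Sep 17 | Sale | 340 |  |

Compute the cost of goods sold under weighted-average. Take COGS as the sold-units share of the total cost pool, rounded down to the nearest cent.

COGS = $4,767.45

Sep 17, sell 340: 340/759 × $10,642.65 → $4,767.45
Ending inventory (cost pool remaining) = $5,875.20
Check: goods available $10,642.65 = COGS $4,767.45 + ending $5,875.20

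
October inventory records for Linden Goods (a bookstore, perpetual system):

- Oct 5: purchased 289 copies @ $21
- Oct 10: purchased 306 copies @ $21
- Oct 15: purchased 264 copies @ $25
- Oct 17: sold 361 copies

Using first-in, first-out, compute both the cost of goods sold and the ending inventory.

Oct 17, 361 sold [FIFO — oldest first]: 289 @ $21 + 72 @ $21 = $7,581
Ending inventory: 234 @ $21 + 264 @ $25 = $11,514

COGS = $7,581; ending inventory = $11,514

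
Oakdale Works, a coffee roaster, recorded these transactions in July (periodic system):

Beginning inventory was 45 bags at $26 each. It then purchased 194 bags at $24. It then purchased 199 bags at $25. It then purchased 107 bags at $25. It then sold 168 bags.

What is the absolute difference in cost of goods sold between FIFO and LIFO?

FIFO COGS: 45 @ $26 + 123 @ $24 = $4,122
LIFO COGS: 107 @ $25 + 61 @ $25 = $4,200
Difference = |$4,122 − $4,200| = $78

$78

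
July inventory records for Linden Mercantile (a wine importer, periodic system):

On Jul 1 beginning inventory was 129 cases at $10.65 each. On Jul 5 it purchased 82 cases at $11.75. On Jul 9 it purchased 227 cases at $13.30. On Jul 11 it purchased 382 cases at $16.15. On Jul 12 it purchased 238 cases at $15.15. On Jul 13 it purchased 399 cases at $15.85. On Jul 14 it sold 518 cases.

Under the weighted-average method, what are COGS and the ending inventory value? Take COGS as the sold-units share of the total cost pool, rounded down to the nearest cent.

Jul 14, sell 518: 518/1457 × $21,455.60 → $7,628.00
Ending inventory (cost pool remaining) = $13,827.60
Check: goods available $21,455.60 = COGS $7,628.00 + ending $13,827.60

COGS = $7,628.00; ending inventory = $13,827.60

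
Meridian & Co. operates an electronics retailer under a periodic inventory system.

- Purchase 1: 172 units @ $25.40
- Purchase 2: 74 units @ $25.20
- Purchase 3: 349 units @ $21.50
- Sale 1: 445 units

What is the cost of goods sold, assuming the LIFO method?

COGS = $9,927.10

Sale 1 (445) [LIFO — newest first]: 349 @ $21.50 + 74 @ $25.20 + 22 @ $25.40 = $9,927.10
Ending inventory: 150 @ $25.40 = $3,810.00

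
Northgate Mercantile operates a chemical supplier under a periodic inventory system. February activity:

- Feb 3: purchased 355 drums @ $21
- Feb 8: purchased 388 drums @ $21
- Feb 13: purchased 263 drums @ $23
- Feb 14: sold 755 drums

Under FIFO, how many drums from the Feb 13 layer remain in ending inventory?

251

Feb 14, 755 sold [FIFO — oldest first]: 355 @ $21 + 388 @ $21 + 12 @ $23 = $15,879
Ending inventory: 251 @ $23 = $5,773
Check: goods available $21,652 = COGS $15,879 + ending $5,773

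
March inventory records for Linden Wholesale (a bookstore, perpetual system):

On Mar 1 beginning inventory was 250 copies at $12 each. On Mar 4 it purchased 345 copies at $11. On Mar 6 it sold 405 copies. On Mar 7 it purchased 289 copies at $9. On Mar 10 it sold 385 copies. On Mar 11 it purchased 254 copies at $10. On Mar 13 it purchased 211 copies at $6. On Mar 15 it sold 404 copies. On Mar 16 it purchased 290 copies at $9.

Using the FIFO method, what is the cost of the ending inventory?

Mar 6, 405 sold [FIFO — oldest first]: 250 @ $12 + 155 @ $11 = $4,705
Mar 10, 385 sold [FIFO — oldest first]: 190 @ $11 + 195 @ $9 = $3,845
Mar 15, 404 sold [FIFO — oldest first]: 94 @ $9 + 254 @ $10 + 56 @ $6 = $3,722
Total COGS = $4,705 + $3,845 + $3,722 = $12,272
Ending inventory: 155 @ $6 + 290 @ $9 = $3,540
Check: goods available $15,812 = COGS $12,272 + ending $3,540

Ending inventory = $3,540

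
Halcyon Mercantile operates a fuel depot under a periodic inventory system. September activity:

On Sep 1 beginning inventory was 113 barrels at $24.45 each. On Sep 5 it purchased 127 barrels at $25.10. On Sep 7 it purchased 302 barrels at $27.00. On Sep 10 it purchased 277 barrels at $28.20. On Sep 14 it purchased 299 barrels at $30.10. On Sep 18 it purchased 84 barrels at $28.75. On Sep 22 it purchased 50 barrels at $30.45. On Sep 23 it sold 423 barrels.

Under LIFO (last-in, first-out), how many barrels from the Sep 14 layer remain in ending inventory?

Sep 23, 423 sold [LIFO — newest first]: 50 @ $30.45 + 84 @ $28.75 + 289 @ $30.10 = $12,636.40
Ending inventory: 113 @ $24.45 + 127 @ $25.10 + 302 @ $27.00 + 277 @ $28.20 + 10 @ $30.10 = $22,216.95
Check: goods available $34,853.35 = COGS $12,636.40 + ending $22,216.95

10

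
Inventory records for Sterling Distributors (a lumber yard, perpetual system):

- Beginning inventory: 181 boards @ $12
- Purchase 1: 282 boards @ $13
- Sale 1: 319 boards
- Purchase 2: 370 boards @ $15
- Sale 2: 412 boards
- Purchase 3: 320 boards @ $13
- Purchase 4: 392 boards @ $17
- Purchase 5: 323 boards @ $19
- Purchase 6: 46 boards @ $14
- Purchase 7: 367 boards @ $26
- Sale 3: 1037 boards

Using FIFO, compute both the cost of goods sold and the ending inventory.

COGS = $26,449; ending inventory = $12,086

Sale 1 (319) [FIFO — oldest first]: 181 @ $12 + 138 @ $13 = $3,966
Sale 2 (412) [FIFO — oldest first]: 144 @ $13 + 268 @ $15 = $5,892
Sale 3 (1037) [FIFO — oldest first]: 102 @ $15 + 320 @ $13 + 392 @ $17 + 223 @ $19 = $16,591
Total COGS = $3,966 + $5,892 + $16,591 = $26,449
Ending inventory: 100 @ $19 + 46 @ $14 + 367 @ $26 = $12,086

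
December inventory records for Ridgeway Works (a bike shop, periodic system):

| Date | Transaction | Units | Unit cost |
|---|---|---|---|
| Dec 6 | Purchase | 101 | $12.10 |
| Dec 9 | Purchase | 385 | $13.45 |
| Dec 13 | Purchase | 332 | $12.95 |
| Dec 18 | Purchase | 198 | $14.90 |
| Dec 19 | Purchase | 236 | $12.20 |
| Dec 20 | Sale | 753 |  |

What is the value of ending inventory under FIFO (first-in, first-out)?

Ending inventory = $6,671.15

Dec 20, 753 sold [FIFO — oldest first]: 101 @ $12.10 + 385 @ $13.45 + 267 @ $12.95 = $9,858.00
Ending inventory: 65 @ $12.95 + 198 @ $14.90 + 236 @ $12.20 = $6,671.15
Check: goods available $16,529.15 = COGS $9,858.00 + ending $6,671.15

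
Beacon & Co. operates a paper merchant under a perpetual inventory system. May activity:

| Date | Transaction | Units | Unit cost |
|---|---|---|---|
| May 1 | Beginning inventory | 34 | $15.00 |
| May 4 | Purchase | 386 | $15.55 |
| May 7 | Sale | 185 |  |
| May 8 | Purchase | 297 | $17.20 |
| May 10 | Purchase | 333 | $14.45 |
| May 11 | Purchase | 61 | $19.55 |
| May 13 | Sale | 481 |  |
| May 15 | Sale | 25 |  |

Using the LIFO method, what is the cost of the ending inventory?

May 7, 185 sold [LIFO — newest first]: 185 @ $15.55 = $2,876.75
May 13, 481 sold [LIFO — newest first]: 61 @ $19.55 + 333 @ $14.45 + 87 @ $17.20 = $7,500.80
May 15, 25 sold [LIFO — newest first]: 25 @ $17.20 = $430.00
Total COGS = $2,876.75 + $7,500.80 + $430.00 = $10,807.55
Ending inventory: 34 @ $15.00 + 201 @ $15.55 + 185 @ $17.20 = $6,817.55

Ending inventory = $6,817.55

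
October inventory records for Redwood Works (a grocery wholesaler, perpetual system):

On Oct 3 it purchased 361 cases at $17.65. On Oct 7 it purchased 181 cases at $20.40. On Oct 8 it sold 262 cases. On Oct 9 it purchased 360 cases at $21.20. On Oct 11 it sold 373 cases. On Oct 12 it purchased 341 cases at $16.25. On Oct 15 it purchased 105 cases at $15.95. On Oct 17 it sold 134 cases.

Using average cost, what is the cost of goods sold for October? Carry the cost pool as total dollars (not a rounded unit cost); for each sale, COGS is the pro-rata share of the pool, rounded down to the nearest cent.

After Oct 3: 361 on hand, pool $6,371.65 (≈ $17.6500 each)
After Oct 7: 542 on hand, pool $10,064.05 (≈ $18.5684 each)
Oct 8, sell 262: 262/542 × $10,064.05 → $4,864.90
After Oct 9: 640 on hand, pool $12,831.15 (≈ $20.0487 each)
Oct 11, sell 373: 373/640 × $12,831.15 → $7,478.15
After Oct 12: 608 on hand, pool $10,894.25 (≈ $17.9182 each)
After Oct 15: 713 on hand, pool $12,569.00 (≈ $17.6283 each)
Oct 17, sell 134: 134/713 × $12,569.00 → $2,362.19
Total COGS = $4,864.90 + $7,478.15 + $2,362.19 = $14,705.24
Ending inventory (cost pool remaining) = $10,206.81
Check: goods available $24,912.05 = COGS $14,705.24 + ending $10,206.81

COGS = $14,705.24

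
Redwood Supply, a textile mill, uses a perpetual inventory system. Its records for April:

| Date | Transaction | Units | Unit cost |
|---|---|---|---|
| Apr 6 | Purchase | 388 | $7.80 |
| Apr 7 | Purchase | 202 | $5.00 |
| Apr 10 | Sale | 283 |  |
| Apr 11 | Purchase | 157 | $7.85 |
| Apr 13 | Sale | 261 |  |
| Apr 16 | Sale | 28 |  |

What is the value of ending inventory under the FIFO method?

Ending inventory = $1,322.45

Apr 10, 283 sold [FIFO — oldest first]: 283 @ $7.80 = $2,207.40
Apr 13, 261 sold [FIFO — oldest first]: 105 @ $7.80 + 156 @ $5.00 = $1,599.00
Apr 16, 28 sold [FIFO — oldest first]: 28 @ $5.00 = $140.00
Total COGS = $2,207.40 + $1,599.00 + $140.00 = $3,946.40
Ending inventory: 18 @ $5.00 + 157 @ $7.85 = $1,322.45
Check: goods available $5,268.85 = COGS $3,946.40 + ending $1,322.45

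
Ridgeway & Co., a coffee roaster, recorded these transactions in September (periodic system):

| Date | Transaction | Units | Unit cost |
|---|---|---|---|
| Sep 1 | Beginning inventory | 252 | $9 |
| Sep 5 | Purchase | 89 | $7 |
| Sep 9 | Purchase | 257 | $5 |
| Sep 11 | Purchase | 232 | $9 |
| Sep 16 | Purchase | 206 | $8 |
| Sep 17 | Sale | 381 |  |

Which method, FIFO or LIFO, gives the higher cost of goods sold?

LIFO

FIFO COGS: 252 @ $9 + 89 @ $7 + 40 @ $5 = $3,091
LIFO COGS: 206 @ $8 + 175 @ $9 = $3,223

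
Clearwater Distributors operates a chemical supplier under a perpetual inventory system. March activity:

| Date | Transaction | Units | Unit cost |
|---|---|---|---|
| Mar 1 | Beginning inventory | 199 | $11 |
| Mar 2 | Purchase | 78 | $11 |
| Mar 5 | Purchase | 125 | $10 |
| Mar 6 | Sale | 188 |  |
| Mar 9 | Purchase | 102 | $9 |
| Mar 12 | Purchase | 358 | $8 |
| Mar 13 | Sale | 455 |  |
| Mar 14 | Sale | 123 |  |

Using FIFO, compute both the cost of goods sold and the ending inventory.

COGS = $7,311; ending inventory = $768

Mar 6, 188 sold [FIFO — oldest first]: 188 @ $11 = $2,068
Mar 13, 455 sold [FIFO — oldest first]: 11 @ $11 + 78 @ $11 + 125 @ $10 + 102 @ $9 + 139 @ $8 = $4,259
Mar 14, 123 sold [FIFO — oldest first]: 123 @ $8 = $984
Total COGS = $2,068 + $4,259 + $984 = $7,311
Ending inventory: 96 @ $8 = $768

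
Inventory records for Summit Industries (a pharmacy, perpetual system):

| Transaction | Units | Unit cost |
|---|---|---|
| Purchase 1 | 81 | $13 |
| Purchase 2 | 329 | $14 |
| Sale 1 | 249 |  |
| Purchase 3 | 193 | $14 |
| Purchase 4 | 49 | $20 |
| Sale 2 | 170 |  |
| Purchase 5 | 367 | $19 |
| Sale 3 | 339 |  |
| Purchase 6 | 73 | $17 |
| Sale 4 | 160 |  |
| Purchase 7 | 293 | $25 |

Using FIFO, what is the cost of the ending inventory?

Ending inventory = $10,485

Sale 1 (249) [FIFO — oldest first]: 81 @ $13 + 168 @ $14 = $3,405
Sale 2 (170) [FIFO — oldest first]: 161 @ $14 + 9 @ $14 = $2,380
Sale 3 (339) [FIFO — oldest first]: 184 @ $14 + 49 @ $20 + 106 @ $19 = $5,570
Sale 4 (160) [FIFO — oldest first]: 160 @ $19 = $3,040
Total COGS = $3,405 + $2,380 + $5,570 + $3,040 = $14,395
Ending inventory: 101 @ $19 + 73 @ $17 + 293 @ $25 = $10,485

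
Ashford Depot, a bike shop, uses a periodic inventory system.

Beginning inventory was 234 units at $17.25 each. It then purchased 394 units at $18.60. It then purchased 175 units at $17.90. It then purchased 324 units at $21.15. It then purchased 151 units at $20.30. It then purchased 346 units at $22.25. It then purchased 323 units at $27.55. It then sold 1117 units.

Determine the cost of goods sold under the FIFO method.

Sale 1 (1117) [FIFO — oldest first]: 234 @ $17.25 + 394 @ $18.60 + 175 @ $17.90 + 314 @ $21.15 = $21,138.50
Ending inventory: 10 @ $21.15 + 151 @ $20.30 + 346 @ $22.25 + 323 @ $27.55 = $19,873.95

COGS = $21,138.50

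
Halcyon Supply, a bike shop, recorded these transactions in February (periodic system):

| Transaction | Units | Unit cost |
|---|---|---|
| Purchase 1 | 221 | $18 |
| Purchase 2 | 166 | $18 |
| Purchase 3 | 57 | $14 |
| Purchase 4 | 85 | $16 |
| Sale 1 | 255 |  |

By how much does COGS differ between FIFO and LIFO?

$398

FIFO COGS: 221 @ $18 + 34 @ $18 = $4,590
LIFO COGS: 85 @ $16 + 57 @ $14 + 113 @ $18 = $4,192
Difference = |$4,590 − $4,192| = $398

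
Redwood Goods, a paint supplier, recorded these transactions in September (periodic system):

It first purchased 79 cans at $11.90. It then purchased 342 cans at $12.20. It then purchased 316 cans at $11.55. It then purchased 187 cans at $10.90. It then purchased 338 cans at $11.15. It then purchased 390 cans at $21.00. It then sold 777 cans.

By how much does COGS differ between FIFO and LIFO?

FIFO COGS: 79 @ $11.90 + 342 @ $12.20 + 316 @ $11.55 + 40 @ $10.90 = $9,198.30
LIFO COGS: 390 @ $21.00 + 338 @ $11.15 + 49 @ $10.90 = $12,492.80
Difference = |$9,198.30 − $12,492.80| = $3,294.50

$3,294.50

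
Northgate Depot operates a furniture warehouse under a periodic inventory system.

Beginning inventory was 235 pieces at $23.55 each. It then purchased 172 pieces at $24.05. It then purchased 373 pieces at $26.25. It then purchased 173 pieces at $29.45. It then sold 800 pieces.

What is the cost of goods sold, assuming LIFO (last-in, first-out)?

COGS = $20,953.80

Sale 1 (800) [LIFO — newest first]: 173 @ $29.45 + 373 @ $26.25 + 172 @ $24.05 + 82 @ $23.55 = $20,953.80
Ending inventory: 153 @ $23.55 = $3,603.15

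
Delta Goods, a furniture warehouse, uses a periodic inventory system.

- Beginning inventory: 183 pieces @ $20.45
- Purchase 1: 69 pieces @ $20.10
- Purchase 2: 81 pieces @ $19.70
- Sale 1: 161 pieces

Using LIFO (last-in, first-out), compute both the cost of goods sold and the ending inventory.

COGS = $3,207.55; ending inventory = $3,517.40

Sale 1 (161) [LIFO — newest first]: 81 @ $19.70 + 69 @ $20.10 + 11 @ $20.45 = $3,207.55
Ending inventory: 172 @ $20.45 = $3,517.40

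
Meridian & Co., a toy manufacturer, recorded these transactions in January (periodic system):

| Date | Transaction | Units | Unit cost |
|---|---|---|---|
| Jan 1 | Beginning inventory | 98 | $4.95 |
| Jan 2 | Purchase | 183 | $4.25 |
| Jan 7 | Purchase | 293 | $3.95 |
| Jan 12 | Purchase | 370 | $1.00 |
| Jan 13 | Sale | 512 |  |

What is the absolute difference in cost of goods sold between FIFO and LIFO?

FIFO COGS: 98 @ $4.95 + 183 @ $4.25 + 231 @ $3.95 = $2,175.30
LIFO COGS: 370 @ $1.00 + 142 @ $3.95 = $930.90
Difference = |$2,175.30 − $930.90| = $1,244.40

$1,244.40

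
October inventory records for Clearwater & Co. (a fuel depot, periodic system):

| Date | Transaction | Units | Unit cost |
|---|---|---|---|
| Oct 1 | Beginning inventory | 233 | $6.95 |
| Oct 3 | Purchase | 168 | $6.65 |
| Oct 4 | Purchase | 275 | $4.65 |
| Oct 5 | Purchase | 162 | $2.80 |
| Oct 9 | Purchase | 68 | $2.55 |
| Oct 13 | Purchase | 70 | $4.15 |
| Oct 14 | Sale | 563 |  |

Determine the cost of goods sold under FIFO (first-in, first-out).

Oct 14, 563 sold [FIFO — oldest first]: 233 @ $6.95 + 168 @ $6.65 + 162 @ $4.65 = $3,489.85
Ending inventory: 113 @ $4.65 + 162 @ $2.80 + 68 @ $2.55 + 70 @ $4.15 = $1,442.95

COGS = $3,489.85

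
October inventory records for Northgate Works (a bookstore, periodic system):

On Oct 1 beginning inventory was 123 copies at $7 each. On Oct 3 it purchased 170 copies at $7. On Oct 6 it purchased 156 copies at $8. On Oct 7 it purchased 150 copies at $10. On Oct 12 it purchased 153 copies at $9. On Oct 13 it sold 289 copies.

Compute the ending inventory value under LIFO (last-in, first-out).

Oct 13, 289 sold [LIFO — newest first]: 153 @ $9 + 136 @ $10 = $2,737
Ending inventory: 123 @ $7 + 170 @ $7 + 156 @ $8 + 14 @ $10 = $3,439
Check: goods available $6,176 = COGS $2,737 + ending $3,439

Ending inventory = $3,439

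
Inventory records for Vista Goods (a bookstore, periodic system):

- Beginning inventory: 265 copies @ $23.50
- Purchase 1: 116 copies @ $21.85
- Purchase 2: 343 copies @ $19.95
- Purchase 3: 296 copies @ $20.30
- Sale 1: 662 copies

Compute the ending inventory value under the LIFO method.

Sale 1 (662) [LIFO — newest first]: 296 @ $20.30 + 343 @ $19.95 + 23 @ $21.85 = $13,354.20
Ending inventory: 265 @ $23.50 + 93 @ $21.85 = $8,259.55

Ending inventory = $8,259.55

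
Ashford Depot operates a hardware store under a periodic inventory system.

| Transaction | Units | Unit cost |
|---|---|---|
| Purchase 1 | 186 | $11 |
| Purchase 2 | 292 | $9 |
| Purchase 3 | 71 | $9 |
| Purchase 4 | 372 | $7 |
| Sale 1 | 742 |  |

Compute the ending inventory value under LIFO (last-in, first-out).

Ending inventory = $1,969

Sale 1 (742) [LIFO — newest first]: 372 @ $7 + 71 @ $9 + 292 @ $9 + 7 @ $11 = $5,948
Ending inventory: 179 @ $11 = $1,969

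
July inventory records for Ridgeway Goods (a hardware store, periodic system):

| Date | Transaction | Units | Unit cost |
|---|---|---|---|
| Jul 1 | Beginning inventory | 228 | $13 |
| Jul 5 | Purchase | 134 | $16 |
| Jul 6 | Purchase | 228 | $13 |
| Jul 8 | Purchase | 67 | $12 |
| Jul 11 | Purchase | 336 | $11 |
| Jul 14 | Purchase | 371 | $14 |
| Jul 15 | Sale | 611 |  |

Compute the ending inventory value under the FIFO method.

Ending inventory = $9,442

Jul 15, 611 sold [FIFO — oldest first]: 228 @ $13 + 134 @ $16 + 228 @ $13 + 21 @ $12 = $8,324
Ending inventory: 46 @ $12 + 336 @ $11 + 371 @ $14 = $9,442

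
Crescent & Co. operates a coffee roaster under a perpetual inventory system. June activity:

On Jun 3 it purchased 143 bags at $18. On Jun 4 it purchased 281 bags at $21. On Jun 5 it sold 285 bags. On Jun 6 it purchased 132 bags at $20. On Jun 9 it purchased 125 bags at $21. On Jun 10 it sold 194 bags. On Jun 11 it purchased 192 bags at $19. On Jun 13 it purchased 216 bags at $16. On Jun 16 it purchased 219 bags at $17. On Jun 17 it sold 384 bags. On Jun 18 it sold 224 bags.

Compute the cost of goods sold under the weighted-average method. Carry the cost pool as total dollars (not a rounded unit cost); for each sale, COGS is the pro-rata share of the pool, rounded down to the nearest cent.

COGS = $20,586.87

After Jun 3: 143 on hand, pool $2,574.00 (≈ $18.0000 each)
After Jun 4: 424 on hand, pool $8,475.00 (≈ $19.9882 each)
Jun 5, sell 285: 285/424 × $8,475.00 → $5,696.63
After Jun 6: 271 on hand, pool $5,418.37 (≈ $19.9940 each)
After Jun 9: 396 on hand, pool $8,043.37 (≈ $20.3115 each)
Jun 10, sell 194: 194/396 × $8,043.37 → $3,940.43
After Jun 11: 394 on hand, pool $7,750.94 (≈ $19.6724 each)
After Jun 13: 610 on hand, pool $11,206.94 (≈ $18.3720 each)
After Jun 16: 829 on hand, pool $14,929.94 (≈ $18.0096 each)
Jun 17, sell 384: 384/829 × $14,929.94 → $6,915.67
Jun 18, sell 224: 224/445 × $8,014.27 → $4,034.14
Total COGS = $5,696.63 + $3,940.43 + $6,915.67 + $4,034.14 = $20,586.87
Ending inventory (cost pool remaining) = $3,980.13
Check: goods available $24,567.00 = COGS $20,586.87 + ending $3,980.13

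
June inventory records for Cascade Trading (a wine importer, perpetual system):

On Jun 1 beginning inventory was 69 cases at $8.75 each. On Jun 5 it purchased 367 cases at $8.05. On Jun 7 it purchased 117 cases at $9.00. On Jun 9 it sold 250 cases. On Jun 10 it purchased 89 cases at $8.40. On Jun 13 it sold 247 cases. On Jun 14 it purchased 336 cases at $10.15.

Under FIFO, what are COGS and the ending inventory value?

Jun 9, 250 sold [FIFO — oldest first]: 69 @ $8.75 + 181 @ $8.05 = $2,060.80
Jun 13, 247 sold [FIFO — oldest first]: 186 @ $8.05 + 61 @ $9.00 = $2,046.30
Total COGS = $2,060.80 + $2,046.30 = $4,107.10
Ending inventory: 56 @ $9.00 + 89 @ $8.40 + 336 @ $10.15 = $4,662.00
Check: goods available $8,769.10 = COGS $4,107.10 + ending $4,662.00

COGS = $4,107.10; ending inventory = $4,662.00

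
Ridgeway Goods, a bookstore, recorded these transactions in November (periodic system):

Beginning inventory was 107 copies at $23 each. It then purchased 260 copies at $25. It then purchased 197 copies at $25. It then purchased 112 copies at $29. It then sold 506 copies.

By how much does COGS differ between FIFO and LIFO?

$662

FIFO COGS: 107 @ $23 + 260 @ $25 + 139 @ $25 = $12,436
LIFO COGS: 112 @ $29 + 197 @ $25 + 197 @ $25 = $13,098
Difference = |$12,436 − $13,098| = $662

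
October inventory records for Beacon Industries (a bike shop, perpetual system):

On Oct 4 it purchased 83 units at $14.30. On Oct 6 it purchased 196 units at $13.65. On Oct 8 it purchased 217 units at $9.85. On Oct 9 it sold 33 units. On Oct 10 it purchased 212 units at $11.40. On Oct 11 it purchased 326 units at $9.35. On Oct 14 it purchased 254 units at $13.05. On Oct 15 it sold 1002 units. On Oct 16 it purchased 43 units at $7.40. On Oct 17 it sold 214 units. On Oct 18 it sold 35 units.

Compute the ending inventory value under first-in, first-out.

Ending inventory = $370.40

Oct 9, 33 sold [FIFO — oldest first]: 33 @ $14.30 = $471.90
Oct 15, 1002 sold [FIFO — oldest first]: 50 @ $14.30 + 196 @ $13.65 + 217 @ $9.85 + 212 @ $11.40 + 326 @ $9.35 + 1 @ $13.05 = $11,005.80
Oct 17, 214 sold [FIFO — oldest first]: 214 @ $13.05 = $2,792.70
Oct 18, 35 sold [FIFO — oldest first]: 35 @ $13.05 = $456.75
Total COGS = $471.90 + $11,005.80 + $2,792.70 + $456.75 = $14,727.15
Ending inventory: 4 @ $13.05 + 43 @ $7.40 = $370.40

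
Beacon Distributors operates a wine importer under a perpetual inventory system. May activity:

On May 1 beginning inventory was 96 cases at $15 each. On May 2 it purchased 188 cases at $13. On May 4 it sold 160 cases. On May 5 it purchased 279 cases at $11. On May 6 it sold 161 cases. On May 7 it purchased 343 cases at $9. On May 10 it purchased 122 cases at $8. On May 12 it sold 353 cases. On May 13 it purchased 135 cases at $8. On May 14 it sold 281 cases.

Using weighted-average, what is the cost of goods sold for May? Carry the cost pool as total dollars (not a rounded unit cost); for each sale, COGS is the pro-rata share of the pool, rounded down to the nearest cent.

After May 1: 96 on hand, pool $1,440.00 (≈ $15.0000 each)
After May 2: 284 on hand, pool $3,884.00 (≈ $13.6761 each)
May 4, sell 160: 160/284 × $3,884.00 → $2,188.16
After May 5: 403 on hand, pool $4,764.84 (≈ $11.8234 each)
May 6, sell 161: 161/403 × $4,764.84 → $1,903.57
After May 7: 585 on hand, pool $5,948.27 (≈ $10.1680 each)
After May 10: 707 on hand, pool $6,924.27 (≈ $9.7939 each)
May 12, sell 353: 353/707 × $6,924.27 → $3,457.23
After May 13: 489 on hand, pool $4,547.04 (≈ $9.2987 each)
May 14, sell 281: 281/489 × $4,547.04 → $2,612.92
Total COGS = $2,188.16 + $1,903.57 + $3,457.23 + $2,612.92 = $10,161.88
Ending inventory (cost pool remaining) = $1,934.12

COGS = $10,161.88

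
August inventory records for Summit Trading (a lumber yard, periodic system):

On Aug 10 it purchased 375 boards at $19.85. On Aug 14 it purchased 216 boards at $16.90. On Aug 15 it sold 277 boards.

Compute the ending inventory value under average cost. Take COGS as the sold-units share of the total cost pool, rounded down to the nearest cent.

Ending inventory = $5,894.36

Aug 15, sell 277: 277/591 × $11,094.15 → $5,199.79
Ending inventory (cost pool remaining) = $5,894.36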